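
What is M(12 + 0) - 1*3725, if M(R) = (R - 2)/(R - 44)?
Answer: -59605/16 ≈ -3725.3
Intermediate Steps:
M(R) = (-2 + R)/(-44 + R)
M(12 + 0) - 1*3725 = (-2 + (12 + 0))/(-44 + (12 + 0)) - 1*3725 = (-2 + 12)/(-44 + 12) - 3725 = 10/(-32) - 3725 = -1/32*10 - 3725 = -5/16 - 3725 = -59605/16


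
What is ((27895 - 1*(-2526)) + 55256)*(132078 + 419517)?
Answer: 47259004815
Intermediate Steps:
((27895 - 1*(-2526)) + 55256)*(132078 + 419517) = ((27895 + 2526) + 55256)*551595 = (30421 + 55256)*551595 = 85677*551595 = 47259004815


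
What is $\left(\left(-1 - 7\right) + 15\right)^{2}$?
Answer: $49$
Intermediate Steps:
$\left(\left(-1 - 7\right) + 15\right)^{2} = \left(-8 + 15\right)^{2} = 7^{2} = 49$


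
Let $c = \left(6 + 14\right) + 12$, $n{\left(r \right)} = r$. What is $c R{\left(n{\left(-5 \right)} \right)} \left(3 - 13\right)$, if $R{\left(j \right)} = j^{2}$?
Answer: $-8000$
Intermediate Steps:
$c = 32$ ($c = 20 + 12 = 32$)
$c R{\left(n{\left(-5 \right)} \right)} \left(3 - 13\right) = 32 \left(-5\right)^{2} \left(3 - 13\right) = 32 \cdot 25 \left(3 - 13\right) = 800 \left(-10\right) = -8000$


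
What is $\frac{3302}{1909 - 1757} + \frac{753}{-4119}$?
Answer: $\frac{2247747}{104348} \approx 21.541$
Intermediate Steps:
$\frac{3302}{1909 - 1757} + \frac{753}{-4119} = \frac{3302}{152} + 753 \left(- \frac{1}{4119}\right) = 3302 \cdot \frac{1}{152} - \frac{251}{1373} = \frac{1651}{76} - \frac{251}{1373} = \frac{2247747}{104348}$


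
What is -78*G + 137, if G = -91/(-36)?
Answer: -361/6 ≈ -60.167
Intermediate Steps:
G = 91/36 (G = -91*(-1/36) = 91/36 ≈ 2.5278)
-78*G + 137 = -78*91/36 + 137 = -1183/6 + 137 = -361/6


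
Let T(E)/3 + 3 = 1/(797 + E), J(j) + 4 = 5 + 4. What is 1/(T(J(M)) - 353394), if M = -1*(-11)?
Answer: -802/283429203 ≈ -2.8296e-6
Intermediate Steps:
M = 11
J(j) = 5 (J(j) = -4 + (5 + 4) = -4 + 9 = 5)
T(E) = -9 + 3/(797 + E)
1/(T(J(M)) - 353394) = 1/(3*(-2390 - 3*5)/(797 + 5) - 353394) = 1/(3*(-2390 - 15)/802 - 353394) = 1/(3*(1/802)*(-2405) - 353394) = 1/(-7215/802 - 353394) = 1/(-283429203/802) = -802/283429203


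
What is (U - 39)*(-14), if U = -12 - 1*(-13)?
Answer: 532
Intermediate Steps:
U = 1 (U = -12 + 13 = 1)
(U - 39)*(-14) = (1 - 39)*(-14) = -38*(-14) = 532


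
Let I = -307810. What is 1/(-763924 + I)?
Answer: -1/1071734 ≈ -9.3307e-7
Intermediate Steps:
1/(-763924 + I) = 1/(-763924 - 307810) = 1/(-1071734) = -1/1071734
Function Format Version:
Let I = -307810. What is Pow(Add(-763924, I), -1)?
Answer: Rational(-1, 1071734) ≈ -9.3307e-7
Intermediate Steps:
Pow(Add(-763924, I), -1) = Pow(Add(-763924, -307810), -1) = Pow(-1071734, -1) = Rational(-1, 1071734)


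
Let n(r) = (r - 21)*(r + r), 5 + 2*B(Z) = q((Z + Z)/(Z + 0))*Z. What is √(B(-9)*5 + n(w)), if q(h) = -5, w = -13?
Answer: 2*√246 ≈ 31.369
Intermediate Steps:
B(Z) = -5/2 - 5*Z/2 (B(Z) = -5/2 + (-5*Z)/2 = -5/2 - 5*Z/2)
n(r) = 2*r*(-21 + r) (n(r) = (-21 + r)*(2*r) = 2*r*(-21 + r))
√(B(-9)*5 + n(w)) = √((-5/2 - 5/2*(-9))*5 + 2*(-13)*(-21 - 13)) = √((-5/2 + 45/2)*5 + 2*(-13)*(-34)) = √(20*5 + 884) = √(100 + 884) = √984 = 2*√246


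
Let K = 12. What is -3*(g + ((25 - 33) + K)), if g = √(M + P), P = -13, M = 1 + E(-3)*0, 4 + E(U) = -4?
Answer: -12 - 6*I*√3 ≈ -12.0 - 10.392*I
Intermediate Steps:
E(U) = -8 (E(U) = -4 - 4 = -8)
M = 1 (M = 1 - 8*0 = 1 + 0 = 1)
g = 2*I*√3 (g = √(1 - 13) = √(-12) = 2*I*√3 ≈ 3.4641*I)
-3*(g + ((25 - 33) + K)) = -3*(2*I*√3 + ((25 - 33) + 12)) = -3*(2*I*√3 + (-8 + 12)) = -3*(2*I*√3 + 4) = -3*(4 + 2*I*√3) = -12 - 6*I*√3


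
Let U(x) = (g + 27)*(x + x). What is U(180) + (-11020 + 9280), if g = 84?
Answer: 38220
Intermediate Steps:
U(x) = 222*x (U(x) = (84 + 27)*(x + x) = 111*(2*x) = 222*x)
U(180) + (-11020 + 9280) = 222*180 + (-11020 + 9280) = 39960 - 1740 = 38220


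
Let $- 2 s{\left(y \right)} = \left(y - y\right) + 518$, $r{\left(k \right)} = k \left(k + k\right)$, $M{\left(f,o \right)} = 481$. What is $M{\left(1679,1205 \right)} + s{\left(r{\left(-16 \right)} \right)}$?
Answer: $222$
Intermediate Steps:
$r{\left(k \right)} = 2 k^{2}$ ($r{\left(k \right)} = k 2 k = 2 k^{2}$)
$s{\left(y \right)} = -259$ ($s{\left(y \right)} = - \frac{\left(y - y\right) + 518}{2} = - \frac{0 + 518}{2} = \left(- \frac{1}{2}\right) 518 = -259$)
$M{\left(1679,1205 \right)} + s{\left(r{\left(-16 \right)} \right)} = 481 - 259 = 222$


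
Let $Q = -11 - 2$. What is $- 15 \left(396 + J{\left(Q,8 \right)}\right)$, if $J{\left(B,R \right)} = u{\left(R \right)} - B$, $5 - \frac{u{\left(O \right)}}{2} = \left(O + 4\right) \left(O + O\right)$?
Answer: $-525$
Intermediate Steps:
$u{\left(O \right)} = 10 - 4 O \left(4 + O\right)$ ($u{\left(O \right)} = 10 - 2 \left(O + 4\right) \left(O + O\right) = 10 - 2 \left(4 + O\right) 2 O = 10 - 2 \cdot 2 O \left(4 + O\right) = 10 - 4 O \left(4 + O\right)$)
$Q = -13$
$J{\left(B,R \right)} = 10 - B - 16 R - 4 R^{2}$ ($J{\left(B,R \right)} = \left(10 - 16 R - 4 R^{2}\right) - B = 10 - B - 16 R - 4 R^{2}$)
$- 15 \left(396 + J{\left(Q,8 \right)}\right) = - 15 \left(396 - \left(105 + 256\right)\right) = - 15 \left(396 + \left(10 + 13 - 128 - 256\right)\right) = - 15 \left(396 - 361\right) = \left(-15\right) 35 = -525$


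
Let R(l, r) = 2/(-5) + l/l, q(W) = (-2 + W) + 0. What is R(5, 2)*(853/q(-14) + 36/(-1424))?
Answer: -227859/7120 ≈ -32.003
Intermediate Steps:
q(W) = -2 + W
R(l, r) = ⅗ (R(l, r) = 2*(-⅕) + 1 = -⅖ + 1 = ⅗)
R(5, 2)*(853/q(-14) + 36/(-1424)) = 3*(853/(-2 - 14) + 36/(-1424))/5 = 3*(853/(-16) + 36*(-1/1424))/5 = 3*(853*(-1/16) - 9/356)/5 = 3*(-853/16 - 9/356)/5 = (⅗)*(-75953/1424) = -227859/7120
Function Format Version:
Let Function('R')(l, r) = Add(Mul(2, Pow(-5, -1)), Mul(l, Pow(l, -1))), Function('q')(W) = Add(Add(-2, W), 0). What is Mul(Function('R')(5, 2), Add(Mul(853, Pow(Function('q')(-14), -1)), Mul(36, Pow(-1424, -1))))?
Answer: Rational(-227859, 7120) ≈ -32.003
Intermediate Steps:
Function('q')(W) = Add(-2, W)
Function('R')(l, r) = Rational(3, 5) (Function('R')(l, r) = Add(Mul(2, Rational(-1, 5)), 1) = Add(Rational(-2, 5), 1) = Rational(3, 5))
Mul(Function('R')(5, 2), Add(Mul(853, Pow(Function('q')(-14), -1)), Mul(36, Pow(-1424, -1)))) = Mul(Rational(3, 5), Add(Mul(853, Pow(Add(-2, -14), -1)), Mul(36, Pow(-1424, -1)))) = Mul(Rational(3, 5), Add(Mul(853, Pow(-16, -1)), Mul(36, Rational(-1, 1424)))) = Mul(Rational(3, 5), Add(Mul(853, Rational(-1, 16)), Rational(-9, 356))) = Mul(Rational(3, 5), Add(Rational(-853, 16), Rational(-9, 356))) = Mul(Rational(3, 5), Rational(-75953, 1424)) = Rational(-227859, 7120)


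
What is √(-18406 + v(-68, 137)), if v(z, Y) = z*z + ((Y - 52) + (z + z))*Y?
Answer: I*√20769 ≈ 144.11*I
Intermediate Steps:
v(z, Y) = z² + Y*(-52 + Y + 2*z) (v(z, Y) = z² + ((-52 + Y) + 2*z)*Y = z² + (-52 + Y + 2*z)*Y = z² + Y*(-52 + Y + 2*z))
√(-18406 + v(-68, 137)) = √(-18406 + (137² + (-68)² - 52*137 + 2*137*(-68))) = √(-18406 + (18769 + 4624 - 7124 - 18632)) = √(-18406 - 2363) = √(-20769) = I*√20769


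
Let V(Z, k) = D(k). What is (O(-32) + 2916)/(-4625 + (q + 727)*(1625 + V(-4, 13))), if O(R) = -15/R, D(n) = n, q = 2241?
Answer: 93327/155422688 ≈ 0.00060047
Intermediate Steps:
V(Z, k) = k
(O(-32) + 2916)/(-4625 + (q + 727)*(1625 + V(-4, 13))) = (-15/(-32) + 2916)/(-4625 + (2241 + 727)*(1625 + 13)) = (-15*(-1/32) + 2916)/(-4625 + 2968*1638) = (15/32 + 2916)/(-4625 + 4861584) = (93327/32)/4856959 = (93327/32)*(1/4856959) = 93327/155422688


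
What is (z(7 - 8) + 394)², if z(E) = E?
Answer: 154449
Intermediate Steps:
(z(7 - 8) + 394)² = ((7 - 8) + 394)² = (-1 + 394)² = 393² = 154449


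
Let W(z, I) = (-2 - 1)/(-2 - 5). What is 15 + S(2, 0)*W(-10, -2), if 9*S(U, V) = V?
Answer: 15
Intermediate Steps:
W(z, I) = 3/7 (W(z, I) = -3/(-7) = -3*(-1/7) = 3/7)
S(U, V) = V/9
15 + S(2, 0)*W(-10, -2) = 15 + ((1/9)*0)*(3/7) = 15 + 0*(3/7) = 15 + 0 = 15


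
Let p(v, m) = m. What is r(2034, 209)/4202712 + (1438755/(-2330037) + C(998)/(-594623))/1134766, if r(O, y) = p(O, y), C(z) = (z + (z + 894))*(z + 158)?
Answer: 16237862338531656553/367086117873666730645944 ≈ 4.4234e-5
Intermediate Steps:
C(z) = (158 + z)*(894 + 2*z) (C(z) = (z + (894 + z))*(158 + z) = (894 + 2*z)*(158 + z) = (158 + z)*(894 + 2*z))
r(O, y) = y
r(2034, 209)/4202712 + (1438755/(-2330037) + C(998)/(-594623))/1134766 = 209/4202712 + (1438755/(-2330037) + (141252 + 2*998**2 + 1210*998)/(-594623))/1134766 = 209*(1/4202712) + (1438755*(-1/2330037) + (141252 + 2*996004 + 1207580)*(-1/594623))*(1/1134766) = 209/4202712 + (-479585/776679 + (141252 + 1992008 + 1207580)*(-1/594623))*(1/1134766) = 209/4202712 + (-479585/776679 + 3340840*(-1/594623))*(1/1134766) = 209/4202712 + (-479585/776679 - 3340840/594623)*(1/1134766) = 209/4202712 - 2879932541815/461831197017*1/1134766 = 209/4202712 - 2879932541815/524070340114193022 = 16237862338531656553/367086117873666730645944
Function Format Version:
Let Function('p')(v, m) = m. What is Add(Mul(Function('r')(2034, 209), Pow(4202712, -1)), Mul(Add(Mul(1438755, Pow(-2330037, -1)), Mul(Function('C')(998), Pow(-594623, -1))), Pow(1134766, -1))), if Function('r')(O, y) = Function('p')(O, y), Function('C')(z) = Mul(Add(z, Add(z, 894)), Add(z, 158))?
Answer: Rational(16237862338531656553, 367086117873666730645944) ≈ 4.4234e-5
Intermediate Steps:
Function('C')(z) = Mul(Add(158, z), Add(894, Mul(2, z))) (Function('C')(z) = Mul(Add(z, Add(894, z)), Add(158, z)) = Mul(Add(894, Mul(2, z)), Add(158, z)) = Mul(Add(158, z), Add(894, Mul(2, z))))
Function('r')(O, y) = y
Add(Mul(Function('r')(2034, 209), Pow(4202712, -1)), Mul(Add(Mul(1438755, Pow(-2330037, -1)), Mul(Function('C')(998), Pow(-594623, -1))), Pow(1134766, -1))) = Add(Mul(209, Pow(4202712, -1)), Mul(Add(Mul(1438755, Pow(-2330037, -1)), Mul(Add(141252, Mul(2, Pow(998, 2)), Mul(1210, 998)), Pow(-594623, -1))), Pow(1134766, -1))) = Add(Mul(209, Rational(1, 4202712)), Mul(Add(Mul(1438755, Rational(-1, 2330037)), Mul(Add(141252, Mul(2, 996004), 1207580), Rational(-1, 594623))), Rational(1, 1134766))) = Add(Rational(209, 4202712), Mul(Add(Rational(-479585, 776679), Mul(Add(141252, 1992008, 1207580), Rational(-1, 594623))), Rational(1, 1134766))) = Add(Rational(209, 4202712), Mul(Add(Rational(-479585, 776679), Mul(3340840, Rational(-1, 594623))), Rational(1, 1134766))) = Add(Rational(209, 4202712), Mul(Add(Rational(-479585, 776679), Rational(-3340840, 594623)), Rational(1, 1134766))) = Add(Rational(209, 4202712), Mul(Rational(-2879932541815, 461831197017), Rational(1, 1134766))) = Add(Rational(209, 4202712), Rational(-2879932541815, 524070340114193022)) = Rational(16237862338531656553, 367086117873666730645944)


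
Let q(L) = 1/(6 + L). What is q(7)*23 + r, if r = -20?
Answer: -237/13 ≈ -18.231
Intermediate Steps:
q(7)*23 + r = 23/(6 + 7) - 20 = 23/13 - 20 = -237/13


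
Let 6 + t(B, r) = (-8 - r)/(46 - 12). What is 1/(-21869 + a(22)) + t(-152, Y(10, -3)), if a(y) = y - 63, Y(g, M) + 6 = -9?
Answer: -1079076/186235 ≈ -5.7942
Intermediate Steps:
Y(g, M) = -15 (Y(g, M) = -6 - 9 = -15)
a(y) = -63 + y
t(B, r) = -106/17 - r/34 (t(B, r) = -6 + (-8 - r)/(46 - 12) = -6 + (-8 - r)/34 = -6 + (-8 - r)*(1/34) = -6 + (-4/17 - r/34) = -106/17 - r/34)
1/(-21869 + a(22)) + t(-152, Y(10, -3)) = 1/(-21869 + (-63 + 22)) + (-106/17 - 1/34*(-15)) = 1/(-21869 - 41) + (-106/17 + 15/34) = 1/(-21910) - 197/34 = -1/21910 - 197/34 = -1079076/186235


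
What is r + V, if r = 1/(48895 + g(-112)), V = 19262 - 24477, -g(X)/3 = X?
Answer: -256739664/49231 ≈ -5215.0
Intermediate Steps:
g(X) = -3*X
V = -5215
r = 1/49231 (r = 1/(48895 - 3*(-112)) = 1/(48895 + 336) = 1/49231 ≈ 2.0312e-5)
r + V = 1/49231 - 5215 = -256739664/49231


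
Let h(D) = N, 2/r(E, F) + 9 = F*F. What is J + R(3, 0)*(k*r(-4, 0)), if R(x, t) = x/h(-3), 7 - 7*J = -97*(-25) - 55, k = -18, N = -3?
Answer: -2391/7 ≈ -341.57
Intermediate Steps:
r(E, F) = 2/(-9 + F**2) (r(E, F) = 2/(-9 + F*F) = 2/(-9 + F**2))
J = -2363/7 (J = 1 - (-97*(-25) - 55)/7 = 1 - (2425 - 55)/7 = 1 - 1/7*2370 = 1 - 2370/7 = -2363/7 ≈ -337.57)
h(D) = -3
R(x, t) = -x/3 (R(x, t) = x/(-3) = x*(-1/3) = -x/3)
J + R(3, 0)*(k*r(-4, 0)) = -2363/7 + (-1/3*3)*(-36/(-9 + 0**2)) = -2363/7 - (-18)*2/(-9 + 0) = -2363/7 - (-18)*2/(-9) = -2363/7 - (-18)*2*(-1/9) = -2363/7 - (-18)*(-2)/9 = -2363/7 - 1*4 = -2363/7 - 4 = -2391/7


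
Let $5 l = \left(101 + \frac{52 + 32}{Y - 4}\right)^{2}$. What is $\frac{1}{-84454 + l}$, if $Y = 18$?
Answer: $- \frac{5}{410821} \approx -1.2171 \cdot 10^{-5}$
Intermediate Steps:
$l = \frac{11449}{5}$ ($l = \frac{\left(101 + \frac{52 + 32}{18 - 4}\right)^{2}}{5} = \frac{\left(101 + \frac{84}{14}\right)^{2}}{5} = \frac{\left(101 + 84 \cdot \frac{1}{14}\right)^{2}}{5} = \frac{\left(101 + 6\right)^{2}}{5} = \frac{107^{2}}{5} = \frac{1}{5} \cdot 11449 = \frac{11449}{5} \approx 2289.8$)
$\frac{1}{-84454 + l} = \frac{1}{-84454 + \frac{11449}{5}} = \frac{1}{- \frac{410821}{5}} = - \frac{5}{410821}$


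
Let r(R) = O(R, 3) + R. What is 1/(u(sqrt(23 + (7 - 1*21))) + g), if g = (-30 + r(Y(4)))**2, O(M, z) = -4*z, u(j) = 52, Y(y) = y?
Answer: 1/1496 ≈ 0.00066845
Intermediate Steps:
r(R) = -12 + R (r(R) = -4*3 + R = -12 + R)
g = 1444 (g = (-30 + (-12 + 4))**2 = (-30 - 8)**2 = (-38)**2 = 1444)
1/(u(sqrt(23 + (7 - 1*21))) + g) = 1/(52 + 1444) = 1/1496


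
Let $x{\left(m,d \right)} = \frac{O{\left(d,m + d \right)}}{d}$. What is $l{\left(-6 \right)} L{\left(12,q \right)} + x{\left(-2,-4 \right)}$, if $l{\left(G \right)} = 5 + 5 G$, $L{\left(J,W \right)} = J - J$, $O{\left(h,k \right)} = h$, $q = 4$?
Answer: $1$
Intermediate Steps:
$x{\left(m,d \right)} = 1$ ($x{\left(m,d \right)} = \frac{d}{d} = 1$)
$L{\left(J,W \right)} = 0$
$l{\left(-6 \right)} L{\left(12,q \right)} + x{\left(-2,-4 \right)} = \left(5 + 5 \left(-6\right)\right) 0 + 1 = \left(5 - 30\right) 0 + 1 = \left(-25\right) 0 + 1 = 0 + 1 = 1$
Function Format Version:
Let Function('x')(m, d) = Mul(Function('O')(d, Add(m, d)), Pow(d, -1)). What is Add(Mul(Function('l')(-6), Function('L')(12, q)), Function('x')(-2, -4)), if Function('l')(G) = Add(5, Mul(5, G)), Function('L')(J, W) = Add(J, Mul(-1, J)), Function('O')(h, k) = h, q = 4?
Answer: 1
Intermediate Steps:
Function('x')(m, d) = 1 (Function('x')(m, d) = Mul(d, Pow(d, -1)) = 1)
Function('L')(J, W) = 0
Add(Mul(Function('l')(-6), Function('L')(12, q)), Function('x')(-2, -4)) = Add(Mul(Add(5, Mul(5, -6)), 0), 1) = Add(Mul(Add(5, -30), 0), 1) = Add(Mul(-25, 0), 1) = Add(0, 1) = 1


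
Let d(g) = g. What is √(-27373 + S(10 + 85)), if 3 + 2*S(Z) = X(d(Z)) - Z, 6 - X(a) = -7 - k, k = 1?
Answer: I*√27415 ≈ 165.57*I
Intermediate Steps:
X(a) = 14 (X(a) = 6 - (-7 - 1*1) = 6 - (-7 - 1) = 6 - 1*(-8) = 6 + 8 = 14)
S(Z) = 11/2 - Z/2 (S(Z) = -3/2 + (14 - Z)/2 = -3/2 + (7 - Z/2) = 11/2 - Z/2)
√(-27373 + S(10 + 85)) = √(-27373 + (11/2 - (10 + 85)/2)) = √(-27373 + (11/2 - ½*95)) = √(-27373 + (11/2 - 95/2)) = √(-27373 - 42) = √(-27415) = I*√27415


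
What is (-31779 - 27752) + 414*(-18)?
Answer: -66983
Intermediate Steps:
(-31779 - 27752) + 414*(-18) = -59531 - 7452 = -66983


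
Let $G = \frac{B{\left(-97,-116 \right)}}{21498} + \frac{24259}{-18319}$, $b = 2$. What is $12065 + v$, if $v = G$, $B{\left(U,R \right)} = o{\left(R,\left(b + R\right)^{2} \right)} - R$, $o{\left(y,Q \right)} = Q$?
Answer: $\frac{2375589721888}{196910931} \approx 12064.0$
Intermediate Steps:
$B{\left(U,R \right)} = \left(2 + R\right)^{2} - R$
$G = - \frac{140660627}{196910931}$ ($G = \frac{\left(2 - 116\right)^{2} - -116}{21498} + \frac{24259}{-18319} = \left(\left(-114\right)^{2} + 116\right) \frac{1}{21498} + 24259 \left(- \frac{1}{18319}\right) = \left(12996 + 116\right) \frac{1}{21498} - \frac{24259}{18319} = 13112 \cdot \frac{1}{21498} - \frac{24259}{18319} = \frac{6556}{10749} - \frac{24259}{18319} = - \frac{140660627}{196910931} \approx -0.71434$)
$v = - \frac{140660627}{196910931} \approx -0.71434$
$12065 + v = 12065 - \frac{140660627}{196910931} = \frac{2375589721888}{196910931}$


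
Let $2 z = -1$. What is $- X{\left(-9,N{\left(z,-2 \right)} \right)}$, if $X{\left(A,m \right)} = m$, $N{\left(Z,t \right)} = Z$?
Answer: $\frac{1}{2} \approx 0.5$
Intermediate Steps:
$z = - \frac{1}{2}$ ($z = \frac{1}{2} \left(-1\right) = - \frac{1}{2} \approx -0.5$)
$- X{\left(-9,N{\left(z,-2 \right)} \right)} = \left(-1\right) \left(- \frac{1}{2}\right) = \frac{1}{2}$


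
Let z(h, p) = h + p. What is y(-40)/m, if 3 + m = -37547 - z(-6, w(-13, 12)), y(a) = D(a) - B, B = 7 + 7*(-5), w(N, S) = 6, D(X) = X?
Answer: 6/18775 ≈ 0.00031957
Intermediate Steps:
B = -28 (B = 7 - 35 = -28)
y(a) = 28 + a (y(a) = a - 1*(-28) = a + 28 = 28 + a)
m = -37550 (m = -3 + (-37547 - (-6 + 6)) = -3 + (-37547 - 1*0) = -3 + (-37547 + 0) = -3 - 37547 = -37550)
y(-40)/m = (28 - 40)/(-37550) = -12*(-1/37550) = 6/18775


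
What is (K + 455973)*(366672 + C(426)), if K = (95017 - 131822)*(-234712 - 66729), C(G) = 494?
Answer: 4073703824594348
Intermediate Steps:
K = 11094536005 (K = -36805*(-301441) = 11094536005)
(K + 455973)*(366672 + C(426)) = (11094536005 + 455973)*(366672 + 494) = 11094991978*367166 = 4073703824594348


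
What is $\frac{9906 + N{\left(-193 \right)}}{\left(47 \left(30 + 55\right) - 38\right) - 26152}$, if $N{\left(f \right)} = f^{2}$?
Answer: $- \frac{9431}{4439} \approx -2.1246$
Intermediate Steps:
$\frac{9906 + N{\left(-193 \right)}}{\left(47 \left(30 + 55\right) - 38\right) - 26152} = \frac{9906 + \left(-193\right)^{2}}{\left(47 \left(30 + 55\right) - 38\right) - 26152} = \frac{9906 + 37249}{\left(47 \cdot 85 - 38\right) - 26152} = \frac{47155}{\left(3995 - 38\right) - 26152} = \frac{47155}{3957 - 26152} = \frac{47155}{-22195} = 47155 \left(- \frac{1}{22195}\right) = - \frac{9431}{4439}$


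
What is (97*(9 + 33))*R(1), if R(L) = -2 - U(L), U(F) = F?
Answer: -12222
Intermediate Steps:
R(L) = -2 - L
(97*(9 + 33))*R(1) = (97*(9 + 33))*(-2 - 1*1) = (97*42)*(-2 - 1) = 4074*(-3) = -12222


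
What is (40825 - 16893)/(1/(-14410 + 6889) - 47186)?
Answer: -179992572/354885907 ≈ -0.50718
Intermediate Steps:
(40825 - 16893)/(1/(-14410 + 6889) - 47186) = 23932/(1/(-7521) - 47186) = 23932/(-1/7521 - 47186) = 23932/(-354885907/7521) = 23932*(-7521/354885907) = -179992572/354885907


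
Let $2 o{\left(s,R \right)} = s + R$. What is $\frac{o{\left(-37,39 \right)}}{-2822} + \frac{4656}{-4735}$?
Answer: $- \frac{13143967}{13362170} \approx -0.98367$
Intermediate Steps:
$o{\left(s,R \right)} = \frac{R}{2} + \frac{s}{2}$ ($o{\left(s,R \right)} = \frac{s + R}{2} = \frac{R + s}{2} = \frac{R}{2} + \frac{s}{2}$)
$\frac{o{\left(-37,39 \right)}}{-2822} + \frac{4656}{-4735} = \frac{\frac{1}{2} \cdot 39 + \frac{1}{2} \left(-37\right)}{-2822} + \frac{4656}{-4735} = \left(\frac{39}{2} - \frac{37}{2}\right) \left(- \frac{1}{2822}\right) + 4656 \left(- \frac{1}{4735}\right) = 1 \left(- \frac{1}{2822}\right) - \frac{4656}{4735} = - \frac{1}{2822} - \frac{4656}{4735} = - \frac{13143967}{13362170}$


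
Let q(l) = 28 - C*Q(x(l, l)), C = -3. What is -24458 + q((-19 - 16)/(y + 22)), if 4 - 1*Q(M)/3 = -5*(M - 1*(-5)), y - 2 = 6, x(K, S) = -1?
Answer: -24214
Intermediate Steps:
y = 8 (y = 2 + 6 = 8)
Q(M) = 87 + 15*M (Q(M) = 12 - (-15)*(M - 1*(-5)) = 12 - (-15)*(M + 5) = 12 - (-15)*(5 + M) = 12 - 3*(-25 - 5*M) = 12 + (75 + 15*M) = 87 + 15*M)
q(l) = 244 (q(l) = 28 - (-3)*(87 + 15*(-1)) = 28 - (-3)*(87 - 15) = 28 - (-3)*72 = 28 - 1*(-216) = 28 + 216 = 244)
-24458 + q((-19 - 16)/(y + 22)) = -24458 + 244 = -24214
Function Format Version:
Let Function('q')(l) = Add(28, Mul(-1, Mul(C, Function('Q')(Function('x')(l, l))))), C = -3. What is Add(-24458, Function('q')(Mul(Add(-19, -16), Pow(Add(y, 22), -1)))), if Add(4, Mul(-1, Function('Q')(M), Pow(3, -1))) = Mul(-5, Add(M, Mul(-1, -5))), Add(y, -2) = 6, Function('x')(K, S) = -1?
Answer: -24214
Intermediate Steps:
y = 8 (y = Add(2, 6) = 8)
Function('Q')(M) = Add(87, Mul(15, M)) (Function('Q')(M) = Add(12, Mul(-3, Mul(-5, Add(M, Mul(-1, -5))))) = Add(12, Mul(-3, Mul(-5, Add(M, 5)))) = Add(12, Mul(-3, Mul(-5, Add(5, M)))) = Add(12, Mul(-3, Add(-25, Mul(-5, M)))) = Add(12, Add(75, Mul(15, M))) = Add(87, Mul(15, M)))
Function('q')(l) = 244 (Function('q')(l) = Add(28, Mul(-1, Mul(-3, Add(87, Mul(15, -1))))) = Add(28, Mul(-1, Mul(-3, Add(87, -15)))) = Add(28, Mul(-1, Mul(-3, 72))) = Add(28, Mul(-1, -216)) = Add(28, 216) = 244)
Add(-24458, Function('q')(Mul(Add(-19, -16), Pow(Add(y, 22), -1)))) = Add(-24458, 244) = -24214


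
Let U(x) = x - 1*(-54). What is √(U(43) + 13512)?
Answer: √13609 ≈ 116.66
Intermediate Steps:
U(x) = 54 + x (U(x) = x + 54 = 54 + x)
√(U(43) + 13512) = √((54 + 43) + 13512) = √(97 + 13512) = √13609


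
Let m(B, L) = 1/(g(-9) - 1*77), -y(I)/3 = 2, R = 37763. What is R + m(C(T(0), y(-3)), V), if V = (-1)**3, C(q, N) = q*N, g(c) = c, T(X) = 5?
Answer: 3247617/86 ≈ 37763.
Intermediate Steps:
y(I) = -6 (y(I) = -3*2 = -6)
C(q, N) = N*q
V = -1
m(B, L) = -1/86 (m(B, L) = 1/(-9 - 1*77) = 1/(-9 - 77) = 1/(-86) = -1/86)
R + m(C(T(0), y(-3)), V) = 37763 - 1/86 = 3247617/86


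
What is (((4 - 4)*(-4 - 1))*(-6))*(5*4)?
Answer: 0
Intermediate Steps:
(((4 - 4)*(-4 - 1))*(-6))*(5*4) = ((0*(-5))*(-6))*20 = (0*(-6))*20 = 0*20 = 0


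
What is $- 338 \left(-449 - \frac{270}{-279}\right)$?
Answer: $\frac{4694482}{31} \approx 1.5144 \cdot 10^{5}$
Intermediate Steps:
$- 338 \left(-449 - \frac{270}{-279}\right) = - 338 \left(-449 - - \frac{30}{31}\right) = - 338 \left(-449 + \frac{30}{31}\right) = \left(-338\right) \left(- \frac{13889}{31}\right) = \frac{4694482}{31}$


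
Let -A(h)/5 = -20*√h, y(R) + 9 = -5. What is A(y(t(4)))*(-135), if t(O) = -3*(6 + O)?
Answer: -13500*I*√14 ≈ -50512.0*I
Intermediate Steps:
t(O) = -18 - 3*O
y(R) = -14 (y(R) = -9 - 5 = -14)
A(h) = 100*√h (A(h) = -(-100)*√h = 100*√h)
A(y(t(4)))*(-135) = (100*√(-14))*(-135) = (100*(I*√14))*(-135) = (100*I*√14)*(-135) = -13500*I*√14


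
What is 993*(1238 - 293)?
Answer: 938385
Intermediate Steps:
993*(1238 - 293) = 993*945 = 938385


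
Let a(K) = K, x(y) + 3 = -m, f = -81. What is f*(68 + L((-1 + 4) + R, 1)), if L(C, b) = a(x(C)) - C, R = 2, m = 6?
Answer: -4374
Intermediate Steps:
x(y) = -9 (x(y) = -3 - 1*6 = -3 - 6 = -9)
L(C, b) = -9 - C
f*(68 + L((-1 + 4) + R, 1)) = -81*(68 + (-9 - ((-1 + 4) + 2))) = -81*(68 + (-9 - (3 + 2))) = -81*(68 + (-9 - 1*5)) = -81*(68 + (-9 - 5)) = -81*(68 - 14) = -81*54 = -4374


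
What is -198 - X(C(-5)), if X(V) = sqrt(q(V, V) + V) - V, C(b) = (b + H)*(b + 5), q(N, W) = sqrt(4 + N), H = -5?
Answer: -198 - sqrt(2) ≈ -199.41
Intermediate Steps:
C(b) = (-5 + b)*(5 + b) (C(b) = (b - 5)*(b + 5) = (-5 + b)*(5 + b))
X(V) = sqrt(V + sqrt(4 + V)) - V (X(V) = sqrt(sqrt(4 + V) + V) - V = sqrt(V + sqrt(4 + V)) - V)
-198 - X(C(-5)) = -198 - (sqrt((-25 + (-5)**2) + sqrt(4 + (-25 + (-5)**2))) - (-25 + (-5)**2)) = -198 - (sqrt((-25 + 25) + sqrt(4 + (-25 + 25))) - (-25 + 25)) = -198 - (sqrt(0 + sqrt(4 + 0)) - 1*0) = -198 - (sqrt(0 + sqrt(4)) + 0) = -198 - (sqrt(0 + 2) + 0) = -198 - (sqrt(2) + 0) = -198 - sqrt(2)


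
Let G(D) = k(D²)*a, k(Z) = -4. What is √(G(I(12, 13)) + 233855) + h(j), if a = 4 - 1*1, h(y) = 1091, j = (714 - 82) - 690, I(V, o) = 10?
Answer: 1091 + √233843 ≈ 1574.6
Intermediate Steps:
j = -58 (j = 632 - 690 = -58)
a = 3 (a = 4 - 1 = 3)
G(D) = -12 (G(D) = -4*3 = -12)
√(G(I(12, 13)) + 233855) + h(j) = √(-12 + 233855) + 1091 = √233843 + 1091 = 1091 + √233843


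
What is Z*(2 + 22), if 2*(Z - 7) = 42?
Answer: 672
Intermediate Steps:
Z = 28 (Z = 7 + (½)*42 = 7 + 21 = 28)
Z*(2 + 22) = 28*(2 + 22) = 28*24 = 672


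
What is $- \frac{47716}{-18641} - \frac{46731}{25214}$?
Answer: $\frac{47428379}{67144882} \approx 0.70636$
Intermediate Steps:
$- \frac{47716}{-18641} - \frac{46731}{25214} = \left(-47716\right) \left(- \frac{1}{18641}\right) - \frac{46731}{25214} = \frac{47716}{18641} - \frac{46731}{25214} = \frac{47428379}{67144882}$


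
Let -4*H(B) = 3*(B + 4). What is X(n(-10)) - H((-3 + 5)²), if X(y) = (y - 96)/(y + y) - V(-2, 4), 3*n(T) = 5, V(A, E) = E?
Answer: -263/10 ≈ -26.300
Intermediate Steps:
n(T) = 5/3 (n(T) = (⅓)*5 = 5/3)
X(y) = -4 + (-96 + y)/(2*y) (X(y) = (y - 96)/(y + y) - 1*4 = (-96 + y)/((2*y)) - 4 = (-96 + y)*(1/(2*y)) - 4 = (-96 + y)/(2*y) - 4 = -4 + (-96 + y)/(2*y))
H(B) = -3 - 3*B/4 (H(B) = -3*(B + 4)/4 = -3*(4 + B)/4 = -(12 + 3*B)/4 = -3 - 3*B/4)
X(n(-10)) - H((-3 + 5)²) = (-7/2 - 48/5/3) - (-3 - 3*(-3 + 5)²/4) = (-7/2 - 48*⅗) - (-3 - ¾*2²) = (-7/2 - 144/5) - (-3 - ¾*4) = -323/10 - (-3 - 3) = -323/10 - 1*(-6) = -323/10 + 6 = -263/10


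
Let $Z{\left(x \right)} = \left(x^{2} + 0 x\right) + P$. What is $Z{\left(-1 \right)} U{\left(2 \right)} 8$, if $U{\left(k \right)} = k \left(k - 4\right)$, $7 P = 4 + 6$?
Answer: $- \frac{544}{7} \approx -77.714$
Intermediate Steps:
$P = \frac{10}{7}$ ($P = \frac{4 + 6}{7} = \frac{1}{7} \cdot 10 = \frac{10}{7} \approx 1.4286$)
$U{\left(k \right)} = k \left(-4 + k\right)$
$Z{\left(x \right)} = \frac{10}{7} + x^{2}$ ($Z{\left(x \right)} = \left(x^{2} + 0 x\right) + \frac{10}{7} = \left(x^{2} + 0\right) + \frac{10}{7} = x^{2} + \frac{10}{7} = \frac{10}{7} + x^{2}$)
$Z{\left(-1 \right)} U{\left(2 \right)} 8 = \left(\frac{10}{7} + \left(-1\right)^{2}\right) 2 \left(-4 + 2\right) 8 = \left(\frac{10}{7} + 1\right) 2 \left(-2\right) 8 = \frac{17}{7} \left(-4\right) 8 = \left(- \frac{68}{7}\right) 8 = - \frac{544}{7}$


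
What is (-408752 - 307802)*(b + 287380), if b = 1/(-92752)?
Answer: -9549898428045243/46376 ≈ -2.0592e+11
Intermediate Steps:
b = -1/92752 ≈ -1.0781e-5
(-408752 - 307802)*(b + 287380) = (-408752 - 307802)*(-1/92752 + 287380) = -716554*26655069759/92752 = -9549898428045243/46376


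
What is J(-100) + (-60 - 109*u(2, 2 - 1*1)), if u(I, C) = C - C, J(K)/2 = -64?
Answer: -188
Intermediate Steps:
J(K) = -128 (J(K) = 2*(-64) = -128)
u(I, C) = 0
J(-100) + (-60 - 109*u(2, 2 - 1*1)) = -128 + (-60 - 109*0) = -128 + (-60 + 0) = -128 - 60 = -188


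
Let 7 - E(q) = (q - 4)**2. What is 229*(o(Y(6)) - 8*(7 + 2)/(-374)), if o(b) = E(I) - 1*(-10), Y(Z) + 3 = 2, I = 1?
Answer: 350828/187 ≈ 1876.1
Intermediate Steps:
Y(Z) = -1 (Y(Z) = -3 + 2 = -1)
E(q) = 7 - (-4 + q)**2 (E(q) = 7 - (q - 4)**2 = 7 - (-4 + q)**2)
o(b) = 8 (o(b) = (7 - (-4 + 1)**2) - 1*(-10) = (7 - 1*(-3)**2) + 10 = (7 - 1*9) + 10 = (7 - 9) + 10 = -2 + 10 = 8)
229*(o(Y(6)) - 8*(7 + 2)/(-374)) = 229*(8 - 8*(7 + 2)/(-374)) = 229*(8 - 8*9*(-1/374)) = 229*(8 - 72*(-1/374)) = 229*(8 + 36/187) = 229*(1532/187) = 350828/187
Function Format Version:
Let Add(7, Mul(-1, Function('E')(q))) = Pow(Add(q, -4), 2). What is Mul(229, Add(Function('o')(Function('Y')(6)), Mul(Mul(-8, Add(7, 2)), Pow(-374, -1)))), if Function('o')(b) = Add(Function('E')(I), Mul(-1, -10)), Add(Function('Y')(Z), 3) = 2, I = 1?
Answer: Rational(350828, 187) ≈ 1876.1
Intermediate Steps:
Function('Y')(Z) = -1 (Function('Y')(Z) = Add(-3, 2) = -1)
Function('E')(q) = Add(7, Mul(-1, Pow(Add(-4, q), 2))) (Function('E')(q) = Add(7, Mul(-1, Pow(Add(q, -4), 2))) = Add(7, Mul(-1, Pow(Add(-4, q), 2))))
Function('o')(b) = 8 (Function('o')(b) = Add(Add(7, Mul(-1, Pow(Add(-4, 1), 2))), Mul(-1, -10)) = Add(Add(7, Mul(-1, Pow(-3, 2))), 10) = Add(Add(7, Mul(-1, 9)), 10) = Add(Add(7, -9), 10) = Add(-2, 10) = 8)
Mul(229, Add(Function('o')(Function('Y')(6)), Mul(Mul(-8, Add(7, 2)), Pow(-374, -1)))) = Mul(229, Add(8, Mul(Mul(-8, Add(7, 2)), Pow(-374, -1)))) = Mul(229, Add(8, Mul(Mul(-8, 9), Rational(-1, 374)))) = Mul(229, Add(8, Mul(-72, Rational(-1, 374)))) = Mul(229, Add(8, Rational(36, 187))) = Mul(229, Rational(1532, 187)) = Rational(350828, 187)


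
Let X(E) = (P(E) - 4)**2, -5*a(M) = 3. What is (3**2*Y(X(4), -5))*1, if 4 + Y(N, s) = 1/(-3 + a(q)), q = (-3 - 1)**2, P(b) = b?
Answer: -77/2 ≈ -38.500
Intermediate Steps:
q = 16 (q = (-4)**2 = 16)
a(M) = -3/5 (a(M) = -1/5*3 = -3/5)
X(E) = (-4 + E)**2 (X(E) = (E - 4)**2 = (-4 + E)**2)
Y(N, s) = -77/18 (Y(N, s) = -4 + 1/(-3 - 3/5) = -4 + 1/(-18/5) = -4 - 5/18 = -77/18)
(3**2*Y(X(4), -5))*1 = (3**2*(-77/18))*1 = (9*(-77/18))*1 = -77/2*1 = -77/2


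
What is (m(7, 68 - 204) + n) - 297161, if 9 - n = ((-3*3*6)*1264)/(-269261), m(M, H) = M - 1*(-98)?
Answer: -79983240523/269261 ≈ -2.9705e+5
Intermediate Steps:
m(M, H) = 98 + M (m(M, H) = M + 98 = 98 + M)
n = 2355093/269261 (n = 9 - (-3*3*6)*1264/(-269261) = 9 - -9*6*1264*(-1)/269261 = 9 - (-54*1264)*(-1)/269261 = 9 - (-68256)*(-1)/269261 = 9 - 1*68256/269261 = 9 - 68256/269261 = 2355093/269261 ≈ 8.7465)
(m(7, 68 - 204) + n) - 297161 = ((98 + 7) + 2355093/269261) - 297161 = (105 + 2355093/269261) - 297161 = 30627498/269261 - 297161 = -79983240523/269261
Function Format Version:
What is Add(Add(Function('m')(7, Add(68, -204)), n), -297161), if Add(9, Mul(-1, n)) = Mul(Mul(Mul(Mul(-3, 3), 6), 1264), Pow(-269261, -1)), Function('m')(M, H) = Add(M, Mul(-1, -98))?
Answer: Rational(-79983240523, 269261) ≈ -2.9705e+5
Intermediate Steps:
Function('m')(M, H) = Add(98, M) (Function('m')(M, H) = Add(M, 98) = Add(98, M))
n = Rational(2355093, 269261) (n = Add(9, Mul(-1, Mul(Mul(Mul(Mul(-3, 3), 6), 1264), Pow(-269261, -1)))) = Add(9, Mul(-1, Mul(Mul(Mul(-9, 6), 1264), Rational(-1, 269261)))) = Add(9, Mul(-1, Mul(Mul(-54, 1264), Rational(-1, 269261)))) = Add(9, Mul(-1, Mul(-68256, Rational(-1, 269261)))) = Add(9, Mul(-1, Rational(68256, 269261))) = Add(9, Rational(-68256, 269261)) = Rational(2355093, 269261) ≈ 8.7465)
Add(Add(Function('m')(7, Add(68, -204)), n), -297161) = Add(Add(Add(98, 7), Rational(2355093, 269261)), -297161) = Add(Add(105, Rational(2355093, 269261)), -297161) = Add(Rational(30627498, 269261), -297161) = Rational(-79983240523, 269261)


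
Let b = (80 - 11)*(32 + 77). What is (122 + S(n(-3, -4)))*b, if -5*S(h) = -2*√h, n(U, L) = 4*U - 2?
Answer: 917562 + 15042*I*√14/5 ≈ 9.1756e+5 + 11256.0*I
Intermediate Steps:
n(U, L) = -2 + 4*U
b = 7521 (b = 69*109 = 7521)
S(h) = 2*√h/5 (S(h) = -(-2)*√h/5 = 2*√h/5)
(122 + S(n(-3, -4)))*b = (122 + 2*√(-2 + 4*(-3))/5)*7521 = (122 + 2*√(-2 - 12)/5)*7521 = (122 + 2*√(-14)/5)*7521 = (122 + 2*(I*√14)/5)*7521 = (122 + 2*I*√14/5)*7521 = 917562 + 15042*I*√14/5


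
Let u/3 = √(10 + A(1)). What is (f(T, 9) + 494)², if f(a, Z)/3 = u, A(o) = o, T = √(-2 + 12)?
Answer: 244927 + 8892*√11 ≈ 2.7442e+5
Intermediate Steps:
T = √10 ≈ 3.1623
u = 3*√11 (u = 3*√(10 + 1) = 3*√11 ≈ 9.9499)
f(a, Z) = 9*√11 (f(a, Z) = 3*(3*√11) = 9*√11)
(f(T, 9) + 494)² = (9*√11 + 494)² = (494 + 9*√11)²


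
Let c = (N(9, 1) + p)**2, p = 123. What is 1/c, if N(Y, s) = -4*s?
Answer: 1/14161 ≈ 7.0616e-5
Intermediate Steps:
c = 14161 (c = (-4*1 + 123)**2 = (-4 + 123)**2 = 119**2 = 14161)
1/c = 1/14161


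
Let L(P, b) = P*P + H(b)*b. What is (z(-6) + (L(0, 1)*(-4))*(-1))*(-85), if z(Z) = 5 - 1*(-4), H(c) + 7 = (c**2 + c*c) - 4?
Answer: 2295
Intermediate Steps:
H(c) = -11 + 2*c**2 (H(c) = -7 + ((c**2 + c*c) - 4) = -7 + ((c**2 + c**2) - 4) = -7 + (2*c**2 - 4) = -7 + (-4 + 2*c**2) = -11 + 2*c**2)
z(Z) = 9 (z(Z) = 5 + 4 = 9)
L(P, b) = P**2 + b*(-11 + 2*b**2) (L(P, b) = P*P + (-11 + 2*b**2)*b = P**2 + b*(-11 + 2*b**2))
(z(-6) + (L(0, 1)*(-4))*(-1))*(-85) = (9 + ((0**2 + 1*(-11 + 2*1**2))*(-4))*(-1))*(-85) = (9 + ((0 + 1*(-11 + 2*1))*(-4))*(-1))*(-85) = (9 + ((0 + 1*(-11 + 2))*(-4))*(-1))*(-85) = (9 + ((0 + 1*(-9))*(-4))*(-1))*(-85) = (9 + ((0 - 9)*(-4))*(-1))*(-85) = (9 - 9*(-4)*(-1))*(-85) = (9 + 36*(-1))*(-85) = (9 - 36)*(-85) = -27*(-85) = 2295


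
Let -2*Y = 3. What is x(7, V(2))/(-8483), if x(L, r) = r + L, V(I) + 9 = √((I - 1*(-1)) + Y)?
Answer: 2/8483 - √6/16966 ≈ 9.1389e-5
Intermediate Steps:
Y = -3/2 (Y = -½*3 = -3/2 ≈ -1.5000)
V(I) = -9 + √(-½ + I) (V(I) = -9 + √((I - 1*(-1)) - 3/2) = -9 + √((I + 1) - 3/2) = -9 + √((1 + I) - 3/2) = -9 + √(-½ + I))
x(L, r) = L + r
x(7, V(2))/(-8483) = (7 + (-9 + √(-2 + 4*2)/2))/(-8483) = (7 + (-9 + √(-2 + 8)/2))*(-1/8483) = (7 + (-9 + √6/2))*(-1/8483) = (-2 + √6/2)*(-1/8483) = 2/8483 - √6/16966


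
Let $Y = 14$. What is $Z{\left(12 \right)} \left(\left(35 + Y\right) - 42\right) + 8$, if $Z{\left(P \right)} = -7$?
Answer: $-41$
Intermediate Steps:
$Z{\left(12 \right)} \left(\left(35 + Y\right) - 42\right) + 8 = - 7 \left(\left(35 + 14\right) - 42\right) + 8 = - 7 \left(49 - 42\right) + 8 = \left(-7\right) 7 + 8 = -49 + 8 = -41$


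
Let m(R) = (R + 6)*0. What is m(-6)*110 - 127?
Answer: -127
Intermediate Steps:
m(R) = 0 (m(R) = (6 + R)*0 = 0)
m(-6)*110 - 127 = 0*110 - 127 = 0 - 127 = -127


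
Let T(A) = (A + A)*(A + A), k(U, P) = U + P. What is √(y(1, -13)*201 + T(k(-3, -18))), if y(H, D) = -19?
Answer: I*√2055 ≈ 45.332*I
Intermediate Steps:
k(U, P) = P + U
T(A) = 4*A² (T(A) = (2*A)*(2*A) = 4*A²)
√(y(1, -13)*201 + T(k(-3, -18))) = √(-19*201 + 4*(-18 - 3)²) = √(-3819 + 4*(-21)²) = √(-3819 + 4*441) = √(-3819 + 1764) = √(-2055) = I*√2055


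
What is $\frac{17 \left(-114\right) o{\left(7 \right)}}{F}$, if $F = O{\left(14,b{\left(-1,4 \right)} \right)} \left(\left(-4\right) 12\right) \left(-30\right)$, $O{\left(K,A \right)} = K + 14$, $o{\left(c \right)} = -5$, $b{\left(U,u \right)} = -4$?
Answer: $\frac{323}{1344} \approx 0.24033$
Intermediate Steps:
$O{\left(K,A \right)} = 14 + K$
$F = 40320$ ($F = \left(14 + 14\right) \left(\left(-4\right) 12\right) \left(-30\right) = 28 \left(-48\right) \left(-30\right) = \left(-1344\right) \left(-30\right) = 40320$)
$\frac{17 \left(-114\right) o{\left(7 \right)}}{F} = \frac{17 \left(-114\right) \left(-5\right)}{40320} = \left(-1938\right) \left(-5\right) \frac{1}{40320} = 9690 \cdot \frac{1}{40320} = \frac{323}{1344}$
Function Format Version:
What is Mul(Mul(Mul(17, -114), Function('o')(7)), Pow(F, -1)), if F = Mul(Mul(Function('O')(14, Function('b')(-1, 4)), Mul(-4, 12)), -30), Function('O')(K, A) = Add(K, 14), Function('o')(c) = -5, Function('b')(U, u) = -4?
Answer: Rational(323, 1344) ≈ 0.24033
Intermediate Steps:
Function('O')(K, A) = Add(14, K)
F = 40320 (F = Mul(Mul(Add(14, 14), Mul(-4, 12)), -30) = Mul(Mul(28, -48), -30) = Mul(-1344, -30) = 40320)
Mul(Mul(Mul(17, -114), Function('o')(7)), Pow(F, -1)) = Mul(Mul(Mul(17, -114), -5), Pow(40320, -1)) = Mul(Mul(-1938, -5), Rational(1, 40320)) = Mul(9690, Rational(1, 40320)) = Rational(323, 1344)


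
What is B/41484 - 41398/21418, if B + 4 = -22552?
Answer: -275057380/111063039 ≈ -2.4766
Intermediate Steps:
B = -22556 (B = -4 - 22552 = -22556)
B/41484 - 41398/21418 = -22556/41484 - 41398/21418 = -22556*1/41484 - 41398*1/21418 = -5639/10371 - 20699/10709 = -275057380/111063039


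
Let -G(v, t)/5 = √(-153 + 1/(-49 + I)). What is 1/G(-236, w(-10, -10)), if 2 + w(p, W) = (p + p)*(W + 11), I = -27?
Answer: 2*I*√220951/58145 ≈ 0.016168*I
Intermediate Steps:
w(p, W) = -2 + 2*p*(11 + W) (w(p, W) = -2 + (p + p)*(W + 11) = -2 + (2*p)*(11 + W) = -2 + 2*p*(11 + W))
G(v, t) = -5*I*√220951/38 (G(v, t) = -5*√(-153 + 1/(-49 - 27)) = -5*√(-153 + 1/(-76)) = -5*√(-153 - 1/76) = -5*I*√220951/38)
1/G(-236, w(-10, -10)) = 1/(-5*I*√220951/38) = 2*I*√220951/58145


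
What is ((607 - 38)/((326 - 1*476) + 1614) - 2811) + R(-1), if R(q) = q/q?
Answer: -4113271/1464 ≈ -2809.6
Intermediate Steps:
R(q) = 1
((607 - 38)/((326 - 1*476) + 1614) - 2811) + R(-1) = ((607 - 38)/((326 - 1*476) + 1614) - 2811) + 1 = (569/((326 - 476) + 1614) - 2811) + 1 = (569/(-150 + 1614) - 2811) + 1 = (569/1464 - 2811) + 1 = -4114735/1464 + 1 = -4113271/1464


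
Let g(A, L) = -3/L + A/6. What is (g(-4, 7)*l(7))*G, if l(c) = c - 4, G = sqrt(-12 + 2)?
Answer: -23*I*sqrt(10)/7 ≈ -10.39*I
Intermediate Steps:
g(A, L) = -3/L + A/6 (g(A, L) = -3/L + A*(1/6) = -3/L + A/6)
G = I*sqrt(10) (G = sqrt(-10) = I*sqrt(10) ≈ 3.1623*I)
l(c) = -4 + c
(g(-4, 7)*l(7))*G = ((-3/7 + (1/6)*(-4))*(-4 + 7))*(I*sqrt(10)) = ((-3*1/7 - 2/3)*3)*(I*sqrt(10)) = ((-3/7 - 2/3)*3)*(I*sqrt(10)) = (-23/21*3)*(I*sqrt(10)) = -23*I*sqrt(10)/7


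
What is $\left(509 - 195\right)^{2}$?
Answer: $98596$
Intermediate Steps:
$\left(509 - 195\right)^{2} = 314^{2} = 98596$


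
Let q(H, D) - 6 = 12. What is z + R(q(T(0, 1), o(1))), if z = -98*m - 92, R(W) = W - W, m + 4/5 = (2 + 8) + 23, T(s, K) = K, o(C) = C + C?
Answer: -16238/5 ≈ -3247.6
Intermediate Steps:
o(C) = 2*C
q(H, D) = 18 (q(H, D) = 6 + 12 = 18)
m = 161/5 (m = -⅘ + ((2 + 8) + 23) = -⅘ + (10 + 23) = -⅘ + 33 = 161/5 ≈ 32.200)
R(W) = 0
z = -16238/5 (z = -98*161/5 - 92 = -15778/5 - 92 = -16238/5 ≈ -3247.6)
z + R(q(T(0, 1), o(1))) = -16238/5 + 0 = -16238/5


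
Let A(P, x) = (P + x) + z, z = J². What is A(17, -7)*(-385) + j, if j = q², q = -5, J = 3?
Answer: -7290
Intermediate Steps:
z = 9 (z = 3² = 9)
A(P, x) = 9 + P + x (A(P, x) = (P + x) + 9 = 9 + P + x)
j = 25 (j = (-5)² = 25)
A(17, -7)*(-385) + j = (9 + 17 - 7)*(-385) + 25 = 19*(-385) + 25 = -7315 + 25 = -7290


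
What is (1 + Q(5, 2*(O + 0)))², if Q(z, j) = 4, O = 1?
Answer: 25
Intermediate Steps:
(1 + Q(5, 2*(O + 0)))² = (1 + 4)² = 5² = 25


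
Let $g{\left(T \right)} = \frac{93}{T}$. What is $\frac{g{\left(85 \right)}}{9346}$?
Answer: $\frac{93}{794410} \approx 0.00011707$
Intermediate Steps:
$\frac{g{\left(85 \right)}}{9346} = \frac{93 \cdot \frac{1}{85}}{9346} = 93 \cdot \frac{1}{85} \cdot \frac{1}{9346} = \frac{93}{85} \cdot \frac{1}{9346} = \frac{93}{794410}$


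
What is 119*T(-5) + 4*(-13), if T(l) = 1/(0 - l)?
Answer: -141/5 ≈ -28.200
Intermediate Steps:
T(l) = -1/l (T(l) = 1/(-l) = -1/l)
119*T(-5) + 4*(-13) = 119*(-1/(-5)) + 4*(-13) = 119*(-1*(-⅕)) - 52 = 119*(⅕) - 52 = 119/5 - 52 = -141/5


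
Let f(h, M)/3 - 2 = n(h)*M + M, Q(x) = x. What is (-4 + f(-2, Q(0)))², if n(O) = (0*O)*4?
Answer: 4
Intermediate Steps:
n(O) = 0 (n(O) = 0*4 = 0)
f(h, M) = 6 + 3*M (f(h, M) = 6 + 3*(0*M + M) = 6 + 3*(0 + M) = 6 + 3*M)
(-4 + f(-2, Q(0)))² = (-4 + (6 + 3*0))² = (-4 + (6 + 0))² = (-4 + 6)² = 2² = 4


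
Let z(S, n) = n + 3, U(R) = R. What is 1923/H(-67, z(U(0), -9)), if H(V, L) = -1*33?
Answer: -641/11 ≈ -58.273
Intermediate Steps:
z(S, n) = 3 + n
H(V, L) = -33
1923/H(-67, z(U(0), -9)) = 1923/(-33) = 1923*(-1/33) = -641/11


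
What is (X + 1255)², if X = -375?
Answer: 774400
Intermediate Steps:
(X + 1255)² = (-375 + 1255)² = 880² = 774400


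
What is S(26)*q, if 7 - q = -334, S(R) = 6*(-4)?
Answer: -8184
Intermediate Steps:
S(R) = -24
q = 341 (q = 7 - 1*(-334) = 7 + 334 = 341)
S(26)*q = -24*341 = -8184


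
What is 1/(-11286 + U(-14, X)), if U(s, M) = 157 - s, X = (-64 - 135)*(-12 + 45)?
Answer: -1/11115 ≈ -8.9969e-5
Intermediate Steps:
X = -6567 (X = -199*33 = -6567)
1/(-11286 + U(-14, X)) = 1/(-11286 + (157 - 1*(-14))) = 1/(-11286 + (157 + 14)) = 1/(-11286 + 171) = 1/(-11115) = -1/11115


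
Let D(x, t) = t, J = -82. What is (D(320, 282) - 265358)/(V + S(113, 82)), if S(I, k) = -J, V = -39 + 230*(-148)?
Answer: 265076/33997 ≈ 7.7970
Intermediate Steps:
V = -34079 (V = -39 - 34040 = -34079)
S(I, k) = 82 (S(I, k) = -1*(-82) = 82)
(D(320, 282) - 265358)/(V + S(113, 82)) = (282 - 265358)/(-34079 + 82) = -265076/(-33997) = -265076*(-1/33997) = 265076/33997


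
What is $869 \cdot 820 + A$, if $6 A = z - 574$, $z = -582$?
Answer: $\frac{2137162}{3} \approx 7.1239 \cdot 10^{5}$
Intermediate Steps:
$A = - \frac{578}{3}$ ($A = \frac{-582 - 574}{6} = \frac{1}{6} \left(-1156\right) = - \frac{578}{3} \approx -192.67$)
$869 \cdot 820 + A = 869 \cdot 820 - \frac{578}{3} = 712580 - \frac{578}{3} = \frac{2137162}{3}$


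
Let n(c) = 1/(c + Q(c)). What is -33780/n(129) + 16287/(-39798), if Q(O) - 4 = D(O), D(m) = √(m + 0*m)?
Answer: -59600694269/13266 - 33780*√129 ≈ -4.8764e+6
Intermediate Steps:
D(m) = √m (D(m) = √(m + 0) = √m)
Q(O) = 4 + √O
n(c) = 1/(4 + c + √c) (n(c) = 1/(c + (4 + √c)) = 1/(4 + c + √c))
-33780/n(129) + 16287/(-39798) = -(4492740 + 33780*√129) + 16287/(-39798) = -(4492740 + 33780*√129) + 16287*(-1/39798) = -33780*(133 + √129) - 5429/13266 = (-4492740 - 33780*√129) - 5429/13266 = -59600694269/13266 - 33780*√129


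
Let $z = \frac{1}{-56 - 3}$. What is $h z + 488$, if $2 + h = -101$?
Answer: $\frac{28895}{59} \approx 489.75$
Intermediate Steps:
$h = -103$ ($h = -2 - 101 = -103$)
$z = - \frac{1}{59}$ ($z = \frac{1}{-59} = - \frac{1}{59} \approx -0.016949$)
$h z + 488 = \left(-103\right) \left(- \frac{1}{59}\right) + 488 = \frac{103}{59} + 488 = \frac{28895}{59}$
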